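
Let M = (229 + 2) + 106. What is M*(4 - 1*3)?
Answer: 337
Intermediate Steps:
M = 337 (M = 231 + 106 = 337)
M*(4 - 1*3) = 337*(4 - 1*3) = 337*(4 - 3) = 337*1 = 337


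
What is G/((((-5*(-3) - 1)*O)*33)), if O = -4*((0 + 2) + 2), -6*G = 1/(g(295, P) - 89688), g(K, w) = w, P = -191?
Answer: -1/3986313408 ≈ -2.5086e-10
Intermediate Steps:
G = 1/539274 (G = -1/(6*(-191 - 89688)) = -⅙/(-89879) = -⅙*(-1/89879) = 1/539274 ≈ 1.8543e-6)
O = -16 (O = -4*(2 + 2) = -4*4 = -16)
G/((((-5*(-3) - 1)*O)*33)) = 1/(539274*((((-5*(-3) - 1)*(-16))*33))) = 1/(539274*((((15 - 1)*(-16))*33))) = 1/(539274*(((14*(-16))*33))) = 1/(539274*((-224*33))) = (1/539274)/(-7392) = (1/539274)*(-1/7392) = -1/3986313408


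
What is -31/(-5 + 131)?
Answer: -31/126 ≈ -0.24603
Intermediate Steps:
-31/(-5 + 131) = -31/126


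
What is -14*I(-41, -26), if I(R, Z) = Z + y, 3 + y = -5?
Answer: 476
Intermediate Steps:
y = -8 (y = -3 - 5 = -8)
I(R, Z) = -8 + Z (I(R, Z) = Z - 8 = -8 + Z)
-14*I(-41, -26) = -14*(-8 - 26) = -14*(-34) = 476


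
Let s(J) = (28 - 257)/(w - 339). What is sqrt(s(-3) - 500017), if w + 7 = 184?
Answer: 5*I*sqrt(6480202)/18 ≈ 707.12*I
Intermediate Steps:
w = 177 (w = -7 + 184 = 177)
s(J) = 229/162 (s(J) = (28 - 257)/(177 - 339) = -229/(-162) = -229*(-1/162) = 229/162)
sqrt(s(-3) - 500017) = sqrt(229/162 - 500017) = sqrt(-81002525/162) = 5*I*sqrt(6480202)/18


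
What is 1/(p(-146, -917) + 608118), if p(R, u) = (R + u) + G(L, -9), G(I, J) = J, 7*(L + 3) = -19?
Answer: 1/607046 ≈ 1.6473e-6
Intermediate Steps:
L = -40/7 (L = -3 + (⅐)*(-19) = -3 - 19/7 = -40/7 ≈ -5.7143)
p(R, u) = -9 + R + u (p(R, u) = (R + u) - 9 = -9 + R + u)
1/(p(-146, -917) + 608118) = 1/((-9 - 146 - 917) + 608118) = 1/(-1072 + 608118) = 1/607046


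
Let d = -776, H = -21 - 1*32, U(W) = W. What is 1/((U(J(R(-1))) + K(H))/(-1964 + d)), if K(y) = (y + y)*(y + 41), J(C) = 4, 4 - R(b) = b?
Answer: -685/319 ≈ -2.1473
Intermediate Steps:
R(b) = 4 - b
H = -53 (H = -21 - 32 = -53)
K(y) = 2*y*(41 + y) (K(y) = (2*y)*(41 + y) = 2*y*(41 + y))
1/((U(J(R(-1))) + K(H))/(-1964 + d)) = 1/((4 + 2*(-53)*(41 - 53))/(-1964 - 776)) = 1/((4 + 2*(-53)*(-12))/(-2740)) = 1/((4 + 1272)*(-1/2740)) = 1/(1276*(-1/2740)) = 1/(-319/685) = -685/319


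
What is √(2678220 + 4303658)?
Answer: √6981878 ≈ 2642.3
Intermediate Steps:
√(2678220 + 4303658) = √6981878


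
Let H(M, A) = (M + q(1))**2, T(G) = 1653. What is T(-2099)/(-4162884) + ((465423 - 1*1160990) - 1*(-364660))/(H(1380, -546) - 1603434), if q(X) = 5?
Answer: -459349268437/436812805748 ≈ -1.0516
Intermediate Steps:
H(M, A) = (5 + M)**2 (H(M, A) = (M + 5)**2 = (5 + M)**2)
T(-2099)/(-4162884) + ((465423 - 1*1160990) - 1*(-364660))/(H(1380, -546) - 1603434) = 1653/(-4162884) + ((465423 - 1*1160990) - 1*(-364660))/((5 + 1380)**2 - 1603434) = 1653*(-1/4162884) + ((465423 - 1160990) + 364660)/(1385**2 - 1603434) = -551/1387628 + (-695567 + 364660)/(1918225 - 1603434) = -551/1387628 - 330907/314791 = -459349268437/436812805748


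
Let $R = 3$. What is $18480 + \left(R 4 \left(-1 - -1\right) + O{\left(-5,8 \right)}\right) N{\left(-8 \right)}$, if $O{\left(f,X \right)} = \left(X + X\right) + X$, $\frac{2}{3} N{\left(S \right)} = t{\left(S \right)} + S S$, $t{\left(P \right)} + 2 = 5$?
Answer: $20892$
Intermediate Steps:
$t{\left(P \right)} = 3$ ($t{\left(P \right)} = -2 + 5 = 3$)
$N{\left(S \right)} = \frac{9}{2} + \frac{3 S^{2}}{2}$ ($N{\left(S \right)} = \frac{3 \left(3 + S S\right)}{2} = \frac{3 \left(3 + S^{2}\right)}{2} = \frac{9}{2} + \frac{3 S^{2}}{2}$)
$O{\left(f,X \right)} = 3 X$ ($O{\left(f,X \right)} = 2 X + X = 3 X$)
$18480 + \left(R 4 \left(-1 - -1\right) + O{\left(-5,8 \right)}\right) N{\left(-8 \right)} = 18480 + \left(3 \cdot 4 \left(-1 - -1\right) + 3 \cdot 8\right) \left(\frac{9}{2} + \frac{3 \left(-8\right)^{2}}{2}\right) = 18480 + \left(12 \left(-1 + 1\right) + 24\right) \left(\frac{9}{2} + \frac{3}{2} \cdot 64\right) = 18480 + \left(12 \cdot 0 + 24\right) \left(\frac{9}{2} + 96\right) = 18480 + \left(0 + 24\right) \frac{201}{2} = 18480 + 24 \cdot \frac{201}{2} = 18480 + 2412 = 20892$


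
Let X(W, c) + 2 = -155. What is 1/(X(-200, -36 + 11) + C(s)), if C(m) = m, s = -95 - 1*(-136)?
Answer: -1/116 ≈ -0.0086207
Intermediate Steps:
s = 41 (s = -95 + 136 = 41)
X(W, c) = -157 (X(W, c) = -2 - 155 = -157)
1/(X(-200, -36 + 11) + C(s)) = 1/(-157 + 41) = 1/(-116) = -1/116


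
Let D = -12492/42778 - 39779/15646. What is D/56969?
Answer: -948557947/19064806536886 ≈ -4.9754e-5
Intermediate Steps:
D = -948557947/334652294 (D = -12492*1/42778 - 39779*1/15646 = -6246/21389 - 39779/15646 = -948557947/334652294 ≈ -2.8345)
D/56969 = -948557947/334652294/56969 = -948557947/334652294*1/56969 = -948557947/19064806536886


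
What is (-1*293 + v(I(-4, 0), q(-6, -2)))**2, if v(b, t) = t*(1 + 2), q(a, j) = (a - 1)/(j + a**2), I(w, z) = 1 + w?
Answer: 99660289/1156 ≈ 86211.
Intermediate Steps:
q(a, j) = (-1 + a)/(j + a**2)
v(b, t) = 3*t (v(b, t) = t*3 = 3*t)
(-1*293 + v(I(-4, 0), q(-6, -2)))**2 = (-1*293 + 3*((-1 - 6)/(-2 + (-6)**2)))**2 = (-293 + 3*(-7/(-2 + 36)))**2 = (-293 + 3*(-7/34))**2 = (-293 - 21/34)**2 = (-9983/34)**2 = 99660289/1156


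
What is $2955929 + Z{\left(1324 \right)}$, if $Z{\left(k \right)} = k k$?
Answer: $4708905$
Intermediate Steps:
$Z{\left(k \right)} = k^{2}$
$2955929 + Z{\left(1324 \right)} = 2955929 + 1324^{2} = 2955929 + 1752976 = 4708905$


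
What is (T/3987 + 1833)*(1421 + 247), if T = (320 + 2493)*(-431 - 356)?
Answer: 2832453040/1329 ≈ 2.1313e+6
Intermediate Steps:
T = -2213831 (T = 2813*(-787) = -2213831)
(T/3987 + 1833)*(1421 + 247) = (-2213831/3987 + 1833)*(1421 + 247) = (-2213831*1/3987 + 1833)*1668 = (-2213831/3987 + 1833)*1668 = (5094340/3987)*1668 = 2832453040/1329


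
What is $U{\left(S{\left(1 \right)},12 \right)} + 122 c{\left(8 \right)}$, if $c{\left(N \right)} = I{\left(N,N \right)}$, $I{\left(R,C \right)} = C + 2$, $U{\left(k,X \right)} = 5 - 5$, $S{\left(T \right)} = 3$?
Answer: $1220$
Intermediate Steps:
$U{\left(k,X \right)} = 0$ ($U{\left(k,X \right)} = 5 - 5 = 0$)
$I{\left(R,C \right)} = 2 + C$
$c{\left(N \right)} = 2 + N$
$U{\left(S{\left(1 \right)},12 \right)} + 122 c{\left(8 \right)} = 0 + 122 \left(2 + 8\right) = 0 + 122 \cdot 10 = 0 + 1220 = 1220$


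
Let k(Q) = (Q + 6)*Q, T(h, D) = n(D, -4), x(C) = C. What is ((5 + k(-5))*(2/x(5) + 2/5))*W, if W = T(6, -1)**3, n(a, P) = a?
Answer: 0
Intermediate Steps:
T(h, D) = D
k(Q) = Q*(6 + Q) (k(Q) = (6 + Q)*Q = Q*(6 + Q))
W = -1 (W = (-1)**3 = -1)
((5 + k(-5))*(2/x(5) + 2/5))*W = ((5 - 5*(6 - 5))*(2/5 + 2/5))*(-1) = ((5 - 5*1)*(2*(1/5) + 2*(1/5)))*(-1) = ((5 - 5)*(2/5 + 2/5))*(-1) = (0*(4/5))*(-1) = 0*(-1) = 0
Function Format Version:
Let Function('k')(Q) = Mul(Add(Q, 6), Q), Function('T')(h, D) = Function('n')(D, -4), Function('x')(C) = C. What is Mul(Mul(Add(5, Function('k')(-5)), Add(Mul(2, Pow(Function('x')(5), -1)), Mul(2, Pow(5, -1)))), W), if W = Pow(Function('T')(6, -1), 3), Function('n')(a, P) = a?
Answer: 0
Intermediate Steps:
Function('T')(h, D) = D
Function('k')(Q) = Mul(Q, Add(6, Q)) (Function('k')(Q) = Mul(Add(6, Q), Q) = Mul(Q, Add(6, Q)))
W = -1 (W = Pow(-1, 3) = -1)
Mul(Mul(Add(5, Function('k')(-5)), Add(Mul(2, Pow(Function('x')(5), -1)), Mul(2, Pow(5, -1)))), W) = Mul(Mul(Add(5, Mul(-5, Add(6, -5))), Add(Mul(2, Pow(5, -1)), Mul(2, Pow(5, -1)))), -1) = Mul(Mul(Add(5, Mul(-5, 1)), Add(Mul(2, Rational(1, 5)), Mul(2, Rational(1, 5)))), -1) = Mul(Mul(Add(5, -5), Add(Rational(2, 5), Rational(2, 5))), -1) = Mul(Mul(0, Rational(4, 5)), -1) = Mul(0, -1) = 0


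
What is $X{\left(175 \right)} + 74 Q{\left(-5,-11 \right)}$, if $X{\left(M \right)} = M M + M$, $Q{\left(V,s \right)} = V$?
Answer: $30430$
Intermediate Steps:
$X{\left(M \right)} = M + M^{2}$ ($X{\left(M \right)} = M^{2} + M = M + M^{2}$)
$X{\left(175 \right)} + 74 Q{\left(-5,-11 \right)} = 175 \left(1 + 175\right) + 74 \left(-5\right) = 175 \cdot 176 - 370 = 30800 - 370 = 30430$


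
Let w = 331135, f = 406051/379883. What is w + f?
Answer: 125792963256/379883 ≈ 3.3114e+5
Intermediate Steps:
f = 406051/379883 (f = 406051*(1/379883) = 406051/379883 ≈ 1.0689)
w + f = 331135 + 406051/379883 = 125792963256/379883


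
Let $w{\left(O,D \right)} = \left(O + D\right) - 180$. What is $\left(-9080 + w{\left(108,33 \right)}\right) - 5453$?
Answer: $-14572$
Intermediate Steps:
$w{\left(O,D \right)} = -180 + D + O$ ($w{\left(O,D \right)} = \left(D + O\right) - 180 = -180 + D + O$)
$\left(-9080 + w{\left(108,33 \right)}\right) - 5453 = \left(-9080 + \left(-180 + 33 + 108\right)\right) - 5453 = \left(-9080 - 39\right) - 5453 = -9119 - 5453 = -14572$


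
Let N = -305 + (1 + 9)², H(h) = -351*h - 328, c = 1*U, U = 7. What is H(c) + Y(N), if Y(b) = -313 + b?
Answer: -3303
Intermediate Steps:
c = 7 (c = 1*7 = 7)
H(h) = -328 - 351*h
N = -205 (N = -305 + 10² = -305 + 100 = -205)
H(c) + Y(N) = (-328 - 351*7) + (-313 - 205) = (-328 - 2457) - 518 = -2785 - 518 = -3303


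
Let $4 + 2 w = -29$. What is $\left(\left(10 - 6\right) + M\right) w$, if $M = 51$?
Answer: $- \frac{1815}{2} \approx -907.5$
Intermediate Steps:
$w = - \frac{33}{2}$ ($w = -2 + \frac{1}{2} \left(-29\right) = -2 - \frac{29}{2} = - \frac{33}{2} \approx -16.5$)
$\left(\left(10 - 6\right) + M\right) w = \left(\left(10 - 6\right) + 51\right) \left(- \frac{33}{2}\right) = \left(4 + 51\right) \left(- \frac{33}{2}\right) = 55 \left(- \frac{33}{2}\right) = - \frac{1815}{2}$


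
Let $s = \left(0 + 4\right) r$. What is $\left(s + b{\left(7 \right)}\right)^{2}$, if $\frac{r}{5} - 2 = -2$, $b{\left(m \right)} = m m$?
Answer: $2401$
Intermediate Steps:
$b{\left(m \right)} = m^{2}$
$r = 0$ ($r = 10 + 5 \left(-2\right) = 10 - 10 = 0$)
$s = 0$ ($s = \left(0 + 4\right) 0 = 4 \cdot 0 = 0$)
$\left(s + b{\left(7 \right)}\right)^{2} = \left(0 + 7^{2}\right)^{2} = \left(0 + 49\right)^{2} = 49^{2} = 2401$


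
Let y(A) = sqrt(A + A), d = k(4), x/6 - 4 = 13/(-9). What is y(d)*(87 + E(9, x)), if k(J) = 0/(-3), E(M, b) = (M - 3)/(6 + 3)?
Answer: 0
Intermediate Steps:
x = 46/3 (x = 24 + 6*(13/(-9)) = 24 + 6*(13*(-1/9)) = 24 + 6*(-13/9) = 24 - 26/3 = 46/3 ≈ 15.333)
E(M, b) = -1/3 + M/9 (E(M, b) = (-3 + M)/9 = (-3 + M)*(1/9) = -1/3 + M/9)
k(J) = 0 (k(J) = 0*(-1/3) = 0)
d = 0
y(A) = sqrt(2)*sqrt(A) (y(A) = sqrt(2*A) = sqrt(2)*sqrt(A))
y(d)*(87 + E(9, x)) = (sqrt(2)*sqrt(0))*(87 + (-1/3 + (1/9)*9)) = (sqrt(2)*0)*(87 + (-1/3 + 1)) = 0*(87 + 2/3) = 0*(263/3) = 0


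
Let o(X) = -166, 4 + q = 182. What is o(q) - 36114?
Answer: -36280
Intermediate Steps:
q = 178 (q = -4 + 182 = 178)
o(q) - 36114 = -166 - 36114 = -36280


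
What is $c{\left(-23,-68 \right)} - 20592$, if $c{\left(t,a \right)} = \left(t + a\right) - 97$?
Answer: $-20780$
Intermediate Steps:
$c{\left(t,a \right)} = -97 + a + t$ ($c{\left(t,a \right)} = \left(a + t\right) - 97 = -97 + a + t$)
$c{\left(-23,-68 \right)} - 20592 = \left(-97 - 68 - 23\right) - 20592 = -188 - 20592 = -20780$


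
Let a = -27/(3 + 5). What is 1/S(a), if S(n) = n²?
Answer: 64/729 ≈ 0.087791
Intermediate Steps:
a = -27/8 ≈ -3.3750
1/S(a) = 1/((-27/8)²) = 1/(729/64) = 64/729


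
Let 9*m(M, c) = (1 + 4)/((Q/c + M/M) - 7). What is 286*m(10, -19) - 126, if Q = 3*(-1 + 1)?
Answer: -4117/27 ≈ -152.48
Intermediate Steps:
Q = 0 (Q = 3*0 = 0)
m(M, c) = -5/54 (m(M, c) = ((1 + 4)/((0/c + M/M) - 7))/9 = (5/((0 + 1) - 7))/9 = (5/(1 - 7))/9 = (5/(-6))/9 = (5*(-⅙))/9 = (⅑)*(-⅚) = -5/54)
286*m(10, -19) - 126 = 286*(-5/54) - 126 = -715/27 - 126 = -4117/27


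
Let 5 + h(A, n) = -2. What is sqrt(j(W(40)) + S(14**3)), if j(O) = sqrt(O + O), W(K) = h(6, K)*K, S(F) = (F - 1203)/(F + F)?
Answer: sqrt(10787 + 153664*I*sqrt(35))/196 ≈ 3.4603 + 3.4194*I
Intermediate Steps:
S(F) = (-1203 + F)/(2*F) (S(F) = (-1203 + F)/((2*F)) = (-1203 + F)*(1/(2*F)) = (-1203 + F)/(2*F))
h(A, n) = -7 (h(A, n) = -5 - 2 = -7)
W(K) = -7*K
j(O) = sqrt(2)*sqrt(O) (j(O) = sqrt(2*O) = sqrt(2)*sqrt(O))
sqrt(j(W(40)) + S(14**3)) = sqrt(sqrt(2)*sqrt(-7*40) + (-1203 + 14**3)/(2*(14**3))) = sqrt(sqrt(2)*sqrt(-280) + (1/2)*(-1203 + 2744)/2744) = sqrt(sqrt(2)*(2*I*sqrt(70)) + (1/2)*(1/2744)*1541) = sqrt(4*I*sqrt(35) + 1541/5488) = sqrt(1541/5488 + 4*I*sqrt(35))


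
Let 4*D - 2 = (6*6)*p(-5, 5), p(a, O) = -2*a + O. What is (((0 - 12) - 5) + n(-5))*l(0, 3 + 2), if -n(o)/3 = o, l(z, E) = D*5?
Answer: -1355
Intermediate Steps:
p(a, O) = O - 2*a
D = 271/2 (D = ½ + ((6*6)*(5 - 2*(-5)))/4 = ½ + (36*(5 + 10))/4 = ½ + (36*15)/4 = ½ + (¼)*540 = ½ + 135 = 271/2 ≈ 135.50)
l(z, E) = 1355/2 (l(z, E) = (271/2)*5 = 1355/2)
n(o) = -3*o
(((0 - 12) - 5) + n(-5))*l(0, 3 + 2) = (((0 - 12) - 5) - 3*(-5))*(1355/2) = ((-12 - 5) + 15)*(1355/2) = (-17 + 15)*(1355/2) = -2*1355/2 = -1355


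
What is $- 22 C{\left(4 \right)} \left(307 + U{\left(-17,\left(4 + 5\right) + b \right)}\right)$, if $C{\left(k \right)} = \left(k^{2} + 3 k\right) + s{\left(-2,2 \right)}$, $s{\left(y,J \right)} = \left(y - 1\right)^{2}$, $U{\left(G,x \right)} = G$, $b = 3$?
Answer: $-236060$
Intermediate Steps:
$s{\left(y,J \right)} = \left(-1 + y\right)^{2}$
$C{\left(k \right)} = 9 + k^{2} + 3 k$ ($C{\left(k \right)} = \left(k^{2} + 3 k\right) + \left(-1 - 2\right)^{2} = \left(k^{2} + 3 k\right) + \left(-3\right)^{2} = \left(k^{2} + 3 k\right) + 9 = 9 + k^{2} + 3 k$)
$- 22 C{\left(4 \right)} \left(307 + U{\left(-17,\left(4 + 5\right) + b \right)}\right) = - 22 \left(9 + 4^{2} + 3 \cdot 4\right) \left(307 - 17\right) = - 22 \left(9 + 16 + 12\right) 290 = \left(-22\right) 37 \cdot 290 = \left(-814\right) 290 = -236060$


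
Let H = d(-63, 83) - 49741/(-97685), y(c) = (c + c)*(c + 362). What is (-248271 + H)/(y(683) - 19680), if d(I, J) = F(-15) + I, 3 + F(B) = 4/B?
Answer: -7277632846/41255989845 ≈ -0.17640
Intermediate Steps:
y(c) = 2*c*(362 + c) (y(c) = (2*c)*(362 + c) = 2*c*(362 + c))
F(B) = -3 + 4/B
d(I, J) = -49/15 + I (d(I, J) = (-3 + 4/(-15)) + I = (-3 + 4*(-1/15)) + I = (-3 - 4/15) + I = -49/15 + I)
H = -3854111/58611 (H = (-49/15 - 63) - 49741/(-97685) = -994/15 - 49741*(-1/97685) = -994/15 + 49741/97685 = -3854111/58611 ≈ -65.757)
(-248271 + H)/(y(683) - 19680) = (-248271 - 3854111/58611)/(2*683*(362 + 683) - 19680) = -14555265692/(58611*(2*683*1045 - 19680)) = -14555265692/(58611*(1427470 - 19680)) = -14555265692/58611/1407790 = -14555265692/58611*1/1407790 = -7277632846/41255989845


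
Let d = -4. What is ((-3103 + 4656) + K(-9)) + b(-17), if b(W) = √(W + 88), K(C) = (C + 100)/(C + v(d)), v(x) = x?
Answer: 1546 + √71 ≈ 1554.4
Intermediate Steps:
K(C) = (100 + C)/(-4 + C) (K(C) = (C + 100)/(C - 4) = (100 + C)/(-4 + C))
b(W) = √(88 + W)
((-3103 + 4656) + K(-9)) + b(-17) = ((-3103 + 4656) + (100 - 9)/(-4 - 9)) + √(88 - 17) = (1553 + 91/(-13)) + √71 = (1553 - 1/13*91) + √71 = (1553 - 7) + √71 = 1546 + √71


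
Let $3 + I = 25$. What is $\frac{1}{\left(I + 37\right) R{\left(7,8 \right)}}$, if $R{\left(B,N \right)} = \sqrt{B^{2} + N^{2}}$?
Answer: $\frac{\sqrt{113}}{6667} \approx 0.0015944$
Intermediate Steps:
$I = 22$ ($I = -3 + 25 = 22$)
$\frac{1}{\left(I + 37\right) R{\left(7,8 \right)}} = \frac{1}{\left(22 + 37\right) \sqrt{7^{2} + 8^{2}}} = \frac{1}{59 \sqrt{49 + 64}} = \frac{1}{59 \sqrt{113}} = \frac{\sqrt{113}}{6667}$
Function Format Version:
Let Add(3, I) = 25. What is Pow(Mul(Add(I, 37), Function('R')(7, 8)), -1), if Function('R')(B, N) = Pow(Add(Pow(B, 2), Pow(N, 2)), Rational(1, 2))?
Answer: Mul(Rational(1, 6667), Pow(113, Rational(1, 2))) ≈ 0.0015944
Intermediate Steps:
I = 22 (I = Add(-3, 25) = 22)
Pow(Mul(Add(I, 37), Function('R')(7, 8)), -1) = Pow(Mul(Add(22, 37), Pow(Add(Pow(7, 2), Pow(8, 2)), Rational(1, 2))), -1) = Pow(Mul(59, Pow(Add(49, 64), Rational(1, 2))), -1) = Pow(Mul(59, Pow(113, Rational(1, 2))), -1) = Mul(Rational(1, 6667), Pow(113, Rational(1, 2)))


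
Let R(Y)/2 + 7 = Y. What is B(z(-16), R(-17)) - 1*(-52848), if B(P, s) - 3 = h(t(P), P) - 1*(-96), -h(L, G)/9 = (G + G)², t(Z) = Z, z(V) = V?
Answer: 43731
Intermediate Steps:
h(L, G) = -36*G² (h(L, G) = -9*(G + G)² = -9*4*G² = -36*G²)
R(Y) = -14 + 2*Y
B(P, s) = 99 - 36*P² (B(P, s) = 3 + (-36*P² - 1*(-96)) = 3 + (-36*P² + 96) = 3 + (96 - 36*P²) = 99 - 36*P²)
B(z(-16), R(-17)) - 1*(-52848) = (99 - 36*(-16)²) - 1*(-52848) = (99 - 36*256) + 52848 = (99 - 9216) + 52848 = -9117 + 52848 = 43731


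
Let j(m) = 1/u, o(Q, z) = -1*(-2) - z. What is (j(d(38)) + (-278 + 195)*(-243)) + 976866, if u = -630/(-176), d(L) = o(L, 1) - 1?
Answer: 314066113/315 ≈ 9.9704e+5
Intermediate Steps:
o(Q, z) = 2 - z
d(L) = 0 (d(L) = (2 - 1*1) - 1 = (2 - 1) - 1 = 1 - 1 = 0)
u = 315/88 (u = -630*(-1/176) = 315/88 ≈ 3.5795)
j(m) = 88/315 (j(m) = 1/(315/88) = 88/315)
(j(d(38)) + (-278 + 195)*(-243)) + 976866 = (88/315 + (-278 + 195)*(-243)) + 976866 = (88/315 - 83*(-243)) + 976866 = (88/315 + 20169) + 976866 = 6353323/315 + 976866 = 314066113/315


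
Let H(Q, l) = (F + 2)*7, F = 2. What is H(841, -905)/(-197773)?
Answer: -28/197773 ≈ -0.00014158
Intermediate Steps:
H(Q, l) = 28 (H(Q, l) = (2 + 2)*7 = 4*7 = 28)
H(841, -905)/(-197773) = 28/(-197773) = 28*(-1/197773) = -28/197773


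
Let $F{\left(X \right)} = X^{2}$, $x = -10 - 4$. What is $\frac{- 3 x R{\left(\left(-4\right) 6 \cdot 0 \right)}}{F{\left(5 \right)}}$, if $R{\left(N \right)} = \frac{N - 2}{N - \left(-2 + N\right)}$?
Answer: $- \frac{42}{25} \approx -1.68$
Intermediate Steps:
$x = -14$ ($x = -10 - 4 = -14$)
$R{\left(N \right)} = -1 + \frac{N}{2}$ ($R{\left(N \right)} = \frac{-2 + N}{2} = \left(-2 + N\right) \frac{1}{2} = -1 + \frac{N}{2}$)
$\frac{- 3 x R{\left(\left(-4\right) 6 \cdot 0 \right)}}{F{\left(5 \right)}} = \frac{\left(-3\right) \left(-14\right) \left(-1 + \frac{\left(-4\right) 6 \cdot 0}{2}\right)}{5^{2}} = \frac{42 \left(-1 + \frac{\left(-24\right) 0}{2}\right)}{25} = 42 \left(-1 + \frac{1}{2} \cdot 0\right) \frac{1}{25} = 42 \left(-1 + 0\right) \frac{1}{25} = 42 \left(-1\right) \frac{1}{25} = \left(-42\right) \frac{1}{25} = - \frac{42}{25}$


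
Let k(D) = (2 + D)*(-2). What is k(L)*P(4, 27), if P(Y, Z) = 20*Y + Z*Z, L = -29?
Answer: 43686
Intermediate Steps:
P(Y, Z) = Z² + 20*Y (P(Y, Z) = 20*Y + Z² = Z² + 20*Y)
k(D) = -4 - 2*D
k(L)*P(4, 27) = (-4 - 2*(-29))*(27² + 20*4) = (-4 + 58)*(729 + 80) = 54*809 = 43686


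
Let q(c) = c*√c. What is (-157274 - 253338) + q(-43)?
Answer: -410612 - 43*I*√43 ≈ -4.1061e+5 - 281.97*I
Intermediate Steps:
q(c) = c^(3/2)
(-157274 - 253338) + q(-43) = (-157274 - 253338) + (-43)^(3/2) = -410612 - 43*I*√43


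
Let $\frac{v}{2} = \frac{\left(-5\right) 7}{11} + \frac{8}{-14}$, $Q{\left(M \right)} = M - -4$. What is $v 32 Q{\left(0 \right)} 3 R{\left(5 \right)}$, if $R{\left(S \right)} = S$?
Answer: $- \frac{1109760}{77} \approx -14412.0$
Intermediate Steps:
$Q{\left(M \right)} = 4 + M$ ($Q{\left(M \right)} = M + 4 = 4 + M$)
$v = - \frac{578}{77}$ ($v = 2 \left(\frac{\left(-5\right) 7}{11} + \frac{8}{-14}\right) = 2 \left(\left(-35\right) \frac{1}{11} + 8 \left(- \frac{1}{14}\right)\right) = 2 \left(- \frac{35}{11} - \frac{4}{7}\right) = 2 \left(- \frac{289}{77}\right) = - \frac{578}{77} \approx -7.5065$)
$v 32 Q{\left(0 \right)} 3 R{\left(5 \right)} = \left(- \frac{578}{77}\right) 32 \left(4 + 0\right) 3 \cdot 5 = - \frac{18496 \cdot 4 \cdot 3 \cdot 5}{77} = - \frac{18496 \cdot 12 \cdot 5}{77} = \left(- \frac{18496}{77}\right) 60 = - \frac{1109760}{77}$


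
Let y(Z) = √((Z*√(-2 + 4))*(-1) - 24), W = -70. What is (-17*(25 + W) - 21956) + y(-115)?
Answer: -21191 + √(-24 + 115*√2) ≈ -21179.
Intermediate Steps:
y(Z) = √(-24 - Z*√2) (y(Z) = √((Z*√2)*(-1) - 24) = √(-Z*√2 - 24) = √(-24 - Z*√2))
(-17*(25 + W) - 21956) + y(-115) = (-17*(25 - 70) - 21956) + √(-24 - 1*(-115)*√2) = (-17*(-45) - 21956) + √(-24 + 115*√2) = (765 - 21956) + √(-24 + 115*√2) = -21191 + √(-24 + 115*√2)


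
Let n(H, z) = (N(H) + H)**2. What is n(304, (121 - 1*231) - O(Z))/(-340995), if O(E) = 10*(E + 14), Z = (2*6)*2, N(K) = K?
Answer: -369664/340995 ≈ -1.0841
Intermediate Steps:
Z = 24 (Z = 12*2 = 24)
O(E) = 140 + 10*E (O(E) = 10*(14 + E) = 140 + 10*E)
n(H, z) = 4*H**2 (n(H, z) = (H + H)**2 = (2*H)**2 = 4*H**2)
n(304, (121 - 1*231) - O(Z))/(-340995) = (4*304**2)/(-340995) = (4*92416)*(-1/340995) = 369664*(-1/340995) = -369664/340995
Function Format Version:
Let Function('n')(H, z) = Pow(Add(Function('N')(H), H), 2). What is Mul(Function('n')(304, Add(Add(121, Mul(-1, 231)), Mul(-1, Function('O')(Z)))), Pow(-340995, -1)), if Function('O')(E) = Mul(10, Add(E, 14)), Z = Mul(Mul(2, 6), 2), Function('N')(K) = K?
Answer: Rational(-369664, 340995) ≈ -1.0841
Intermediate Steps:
Z = 24 (Z = Mul(12, 2) = 24)
Function('O')(E) = Add(140, Mul(10, E)) (Function('O')(E) = Mul(10, Add(14, E)) = Add(140, Mul(10, E)))
Function('n')(H, z) = Mul(4, Pow(H, 2)) (Function('n')(H, z) = Pow(Add(H, H), 2) = Pow(Mul(2, H), 2) = Mul(4, Pow(H, 2)))
Mul(Function('n')(304, Add(Add(121, Mul(-1, 231)), Mul(-1, Function('O')(Z)))), Pow(-340995, -1)) = Mul(Mul(4, Pow(304, 2)), Pow(-340995, -1)) = Mul(Mul(4, 92416), Rational(-1, 340995)) = Mul(369664, Rational(-1, 340995)) = Rational(-369664, 340995)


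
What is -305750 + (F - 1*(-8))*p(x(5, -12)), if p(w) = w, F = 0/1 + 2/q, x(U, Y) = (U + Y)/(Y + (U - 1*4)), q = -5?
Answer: -16815984/55 ≈ -3.0575e+5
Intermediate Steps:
x(U, Y) = (U + Y)/(-4 + U + Y) (x(U, Y) = (U + Y)/(Y + (U - 4)) = (U + Y)/(Y + (-4 + U)) = (U + Y)/(-4 + U + Y))
F = -⅖ (F = 0/1 + 2/(-5) = 0*1 + 2*(-⅕) = 0 - ⅖ = -⅖ ≈ -0.40000)
-305750 + (F - 1*(-8))*p(x(5, -12)) = -305750 + (-⅖ - 1*(-8))*((5 - 12)/(-4 + 5 - 12)) = -305750 + (-⅖ + 8)*(-7/(-11)) = -305750 + 38*(-1/11*(-7))/5 = -305750 + (38/5)*(7/11) = -305750 + 266/55 = -16815984/55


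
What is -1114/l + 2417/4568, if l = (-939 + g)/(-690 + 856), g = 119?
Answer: 211678693/936440 ≈ 226.05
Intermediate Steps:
l = -410/83 (l = (-939 + 119)/(-690 + 856) = -820/166 = -820*1/166 = -410/83 ≈ -4.9398)
-1114/l + 2417/4568 = -1114/(-410/83) + 2417/4568 = -1114*(-83/410) + 2417*(1/4568) = 46231/205 + 2417/4568 = 211678693/936440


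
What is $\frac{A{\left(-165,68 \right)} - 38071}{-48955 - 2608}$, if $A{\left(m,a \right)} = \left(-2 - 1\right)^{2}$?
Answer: $\frac{38062}{51563} \approx 0.73816$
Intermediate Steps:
$A{\left(m,a \right)} = 9$ ($A{\left(m,a \right)} = \left(-3\right)^{2} = 9$)
$\frac{A{\left(-165,68 \right)} - 38071}{-48955 - 2608} = \frac{9 - 38071}{-48955 - 2608} = \frac{9 - 38071}{-51563} = \left(9 - 38071\right) \left(- \frac{1}{51563}\right) = \left(-38062\right) \left(- \frac{1}{51563}\right) = \frac{38062}{51563}$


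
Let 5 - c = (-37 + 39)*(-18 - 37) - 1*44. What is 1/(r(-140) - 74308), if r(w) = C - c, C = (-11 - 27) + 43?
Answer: -1/74462 ≈ -1.3430e-5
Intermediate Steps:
C = 5 (C = -38 + 43 = 5)
c = 159 (c = 5 - ((-37 + 39)*(-18 - 37) - 1*44) = 5 - (2*(-55) - 44) = 5 - (-110 - 44) = 5 - 1*(-154) = 5 + 154 = 159)
r(w) = -154 (r(w) = 5 - 1*159 = 5 - 159 = -154)
1/(r(-140) - 74308) = 1/(-154 - 74308) = 1/(-74462) = -1/74462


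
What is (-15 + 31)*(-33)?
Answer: -528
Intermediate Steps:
(-15 + 31)*(-33) = 16*(-33) = -528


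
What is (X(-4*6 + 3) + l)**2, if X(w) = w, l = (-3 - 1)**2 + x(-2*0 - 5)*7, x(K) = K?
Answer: 1600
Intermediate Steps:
l = -19 (l = (-3 - 1)**2 + (-2*0 - 5)*7 = (-4)**2 + (0 - 5)*7 = 16 - 5*7 = 16 - 35 = -19)
(X(-4*6 + 3) + l)**2 = ((-4*6 + 3) - 19)**2 = ((-24 + 3) - 19)**2 = (-21 - 19)**2 = (-40)**2 = 1600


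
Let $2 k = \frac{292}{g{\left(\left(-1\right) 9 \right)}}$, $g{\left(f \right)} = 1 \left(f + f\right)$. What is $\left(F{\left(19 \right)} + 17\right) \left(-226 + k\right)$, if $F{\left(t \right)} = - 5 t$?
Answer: $\frac{54782}{3} \approx 18261.0$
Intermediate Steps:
$g{\left(f \right)} = 2 f$ ($g{\left(f \right)} = 1 \cdot 2 f = 2 f$)
$k = - \frac{73}{9}$ ($k = \frac{292 \frac{1}{2 \left(\left(-1\right) 9\right)}}{2} = \frac{292 \frac{1}{2 \left(-9\right)}}{2} = \frac{292 \frac{1}{-18}}{2} = \frac{292 \left(- \frac{1}{18}\right)}{2} = \frac{1}{2} \left(- \frac{146}{9}\right) = - \frac{73}{9} \approx -8.1111$)
$\left(F{\left(19 \right)} + 17\right) \left(-226 + k\right) = \left(\left(-5\right) 19 + 17\right) \left(-226 - \frac{73}{9}\right) = \left(-95 + 17\right) \left(- \frac{2107}{9}\right) = \left(-78\right) \left(- \frac{2107}{9}\right) = \frac{54782}{3}$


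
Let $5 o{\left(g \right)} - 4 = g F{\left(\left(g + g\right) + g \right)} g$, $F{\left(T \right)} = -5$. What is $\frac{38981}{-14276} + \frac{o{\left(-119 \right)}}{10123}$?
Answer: $- \frac{2983778391}{722579740} \approx -4.1293$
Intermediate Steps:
$o{\left(g \right)} = \frac{4}{5} - g^{2}$ ($o{\left(g \right)} = \frac{4}{5} + \frac{g \left(-5\right) g}{5} = \frac{4}{5} + \frac{- 5 g g}{5} = \frac{4}{5} + \frac{\left(-5\right) g^{2}}{5} = \frac{4}{5} - g^{2}$)
$\frac{38981}{-14276} + \frac{o{\left(-119 \right)}}{10123} = \frac{38981}{-14276} + \frac{\frac{4}{5} - \left(-119\right)^{2}}{10123} = 38981 \left(- \frac{1}{14276}\right) + \left(\frac{4}{5} - 14161\right) \frac{1}{10123} = - \frac{38981}{14276} + \left(\frac{4}{5} - 14161\right) \frac{1}{10123} = - \frac{38981}{14276} - \frac{70801}{50615} = - \frac{2983778391}{722579740}$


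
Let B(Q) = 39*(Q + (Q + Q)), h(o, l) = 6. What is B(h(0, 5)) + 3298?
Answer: 4000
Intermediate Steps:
B(Q) = 117*Q (B(Q) = 39*(Q + 2*Q) = 39*(3*Q) = 117*Q)
B(h(0, 5)) + 3298 = 117*6 + 3298 = 702 + 3298 = 4000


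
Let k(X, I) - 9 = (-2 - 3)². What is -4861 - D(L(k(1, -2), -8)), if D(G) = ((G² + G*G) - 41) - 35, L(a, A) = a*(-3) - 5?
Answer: -27683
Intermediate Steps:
k(X, I) = 34 (k(X, I) = 9 + (-2 - 3)² = 9 + (-5)² = 9 + 25 = 34)
L(a, A) = -5 - 3*a (L(a, A) = -3*a - 5 = -5 - 3*a)
D(G) = -76 + 2*G² (D(G) = ((G² + G²) - 41) - 35 = (2*G² - 41) - 35 = (-41 + 2*G²) - 35 = -76 + 2*G²)
-4861 - D(L(k(1, -2), -8)) = -4861 - (-76 + 2*(-5 - 3*34)²) = -4861 - (-76 + 2*(-5 - 102)²) = -4861 - (-76 + 2*(-107)²) = -4861 - (-76 + 2*11449) = -4861 - (-76 + 22898) = -4861 - 1*22822 = -4861 - 22822 = -27683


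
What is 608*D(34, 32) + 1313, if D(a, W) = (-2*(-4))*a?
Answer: 166689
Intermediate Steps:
D(a, W) = 8*a
608*D(34, 32) + 1313 = 608*(8*34) + 1313 = 608*272 + 1313 = 165376 + 1313 = 166689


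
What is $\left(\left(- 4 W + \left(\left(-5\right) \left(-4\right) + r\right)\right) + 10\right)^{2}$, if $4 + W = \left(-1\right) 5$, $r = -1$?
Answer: $4225$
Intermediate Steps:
$W = -9$ ($W = -4 - 5 = -9$)
$\left(\left(- 4 W + \left(\left(-5\right) \left(-4\right) + r\right)\right) + 10\right)^{2} = \left(\left(\left(-4\right) \left(-9\right) - -19\right) + 10\right)^{2} = \left(\left(36 + \left(20 - 1\right)\right) + 10\right)^{2} = \left(\left(36 + 19\right) + 10\right)^{2} = \left(55 + 10\right)^{2} = 65^{2} = 4225$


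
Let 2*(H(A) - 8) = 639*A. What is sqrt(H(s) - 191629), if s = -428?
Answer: 13*I*sqrt(1943) ≈ 573.03*I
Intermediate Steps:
H(A) = 8 + 639*A/2 (H(A) = 8 + (639*A)/2 = 8 + 639*A/2)
sqrt(H(s) - 191629) = sqrt((8 + (639/2)*(-428)) - 191629) = sqrt((8 - 136746) - 191629) = sqrt(-136738 - 191629) = sqrt(-328367) = 13*I*sqrt(1943)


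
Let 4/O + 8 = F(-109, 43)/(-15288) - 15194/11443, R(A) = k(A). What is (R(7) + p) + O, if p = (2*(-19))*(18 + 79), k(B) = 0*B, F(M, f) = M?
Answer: -6010955927638/1630563257 ≈ -3686.4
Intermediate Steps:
k(B) = 0
R(A) = 0
p = -3686 (p = -38*97 = -3686)
O = -699762336/1630563257 (O = 4/(-8 + (-109/(-15288) - 15194/11443)) = 4/(-8 + (-109*(-1/15288) - 15194*1/11443)) = 4/(-8 + (109/15288 - 15194/11443)) = 4/(-8 - 231038585/174940584) = 4/(-1630563257/174940584) = 4*(-174940584/1630563257) = -699762336/1630563257 ≈ -0.42915)
(R(7) + p) + O = (0 - 3686) - 699762336/1630563257 = -3686 - 699762336/1630563257 = -6010955927638/1630563257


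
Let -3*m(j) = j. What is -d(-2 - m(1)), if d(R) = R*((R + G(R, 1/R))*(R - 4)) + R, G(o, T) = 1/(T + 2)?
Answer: 2015/189 ≈ 10.661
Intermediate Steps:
m(j) = -j/3
G(o, T) = 1/(2 + T)
d(R) = R + R*(-4 + R)*(R + 1/(2 + 1/R)) (d(R) = R*((R + 1/(2 + 1/R))*(R - 4)) + R = R*((R + 1/(2 + 1/R))*(-4 + R)) + R = R*((-4 + R)*(R + 1/(2 + 1/R))) + R = R*(-4 + R)*(R + 1/(2 + 1/R)) + R = R + R*(-4 + R)*(R + 1/(2 + 1/R)))
-d(-2 - m(1)) = -(-2 - (-1)/3)*(1 - 6*(-2 - (-1)/3) - 6*(-2 - (-1)/3)**2 + 2*(-2 - (-1)/3)**3)/(1 + 2*(-2 - (-1)/3)) = -(-2 - 1*(-1/3))*(1 - 6*(-2 - 1*(-1/3)) - 6*(-2 - 1*(-1/3))**2 + 2*(-2 - 1*(-1/3))**3)/(1 + 2*(-2 - 1*(-1/3))) = -(-2 + 1/3)*(1 - 6*(-2 + 1/3) - 6*(-2 + 1/3)**2 + 2*(-2 + 1/3)**3)/(1 + 2*(-2 + 1/3)) = -(-5)*(1 - 6*(-5/3) - 6*(-5/3)**2 + 2*(-5/3)**3)/(3*(1 + 2*(-5/3))) = -(-5)*(1 + 10 - 6*25/9 + 2*(-125/27))/(3*(1 - 10/3)) = -(-5)*(1 + 10 - 50/3 - 250/27)/(3*(-7/3)) = -(-5)*(-3)*(-403)/(3*7*27) = -1*(-2015/189) = 2015/189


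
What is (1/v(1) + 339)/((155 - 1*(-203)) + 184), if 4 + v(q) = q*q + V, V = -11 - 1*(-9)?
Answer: 847/1355 ≈ 0.62509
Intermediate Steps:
V = -2 (V = -11 + 9 = -2)
v(q) = -6 + q² (v(q) = -4 + (q*q - 2) = -4 + (q² - 2) = -4 + (-2 + q²) = -6 + q²)
(1/v(1) + 339)/((155 - 1*(-203)) + 184) = (1/(-6 + 1²) + 339)/((155 - 1*(-203)) + 184) = (1/(-6 + 1) + 339)/((155 + 203) + 184) = (1/(-5) + 339)/(358 + 184) = (-⅕ + 339)/542 = (1694/5)*(1/542) = 847/1355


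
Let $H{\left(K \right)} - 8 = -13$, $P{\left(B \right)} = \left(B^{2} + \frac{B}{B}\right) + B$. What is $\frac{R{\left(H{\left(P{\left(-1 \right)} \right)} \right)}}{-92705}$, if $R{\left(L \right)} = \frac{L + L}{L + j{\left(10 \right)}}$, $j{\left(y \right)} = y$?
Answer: $\frac{2}{92705} \approx 2.1574 \cdot 10^{-5}$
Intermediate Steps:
$P{\left(B \right)} = 1 + B + B^{2}$ ($P{\left(B \right)} = \left(B^{2} + 1\right) + B = \left(1 + B^{2}\right) + B = 1 + B + B^{2}$)
$H{\left(K \right)} = -5$ ($H{\left(K \right)} = 8 - 13 = -5$)
$R{\left(L \right)} = \frac{2 L}{10 + L}$ ($R{\left(L \right)} = \frac{L + L}{L + 10} = \frac{2 L}{10 + L}$)
$\frac{R{\left(H{\left(P{\left(-1 \right)} \right)} \right)}}{-92705} = \frac{2 \left(-5\right) \frac{1}{10 - 5}}{-92705} = 2 \left(-5\right) \frac{1}{5} \left(- \frac{1}{92705}\right) = \left(-2\right) \left(- \frac{1}{92705}\right) = \frac{2}{92705}$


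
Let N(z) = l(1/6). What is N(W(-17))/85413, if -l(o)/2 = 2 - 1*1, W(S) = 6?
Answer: -2/85413 ≈ -2.3416e-5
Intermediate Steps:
l(o) = -2 (l(o) = -2*(2 - 1*1) = -2*(2 - 1) = -2*1 = -2)
N(z) = -2
N(W(-17))/85413 = -2/85413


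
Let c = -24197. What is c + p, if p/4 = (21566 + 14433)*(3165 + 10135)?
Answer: 1915122603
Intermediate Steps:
p = 1915146800 (p = 4*((21566 + 14433)*(3165 + 10135)) = 4*(35999*13300) = 4*478786700 = 1915146800)
c + p = -24197 + 1915146800 = 1915122603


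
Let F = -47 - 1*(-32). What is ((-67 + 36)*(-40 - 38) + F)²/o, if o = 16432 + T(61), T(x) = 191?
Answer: 641601/1847 ≈ 347.37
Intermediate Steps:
F = -15 (F = -47 + 32 = -15)
o = 16623 (o = 16432 + 191 = 16623)
((-67 + 36)*(-40 - 38) + F)²/o = ((-67 + 36)*(-40 - 38) - 15)²/16623 = (-31*(-78) - 15)²*(1/16623) = (2418 - 15)²*(1/16623) = 2403²*(1/16623) = 5774409*(1/16623) = 641601/1847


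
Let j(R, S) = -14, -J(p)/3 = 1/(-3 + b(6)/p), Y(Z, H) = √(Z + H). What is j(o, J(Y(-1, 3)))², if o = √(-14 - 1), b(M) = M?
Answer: 196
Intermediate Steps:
Y(Z, H) = √(H + Z)
J(p) = -3/(-3 + 6/p)
o = I*√15 (o = √(-15) = I*√15 ≈ 3.873*I)
j(o, J(Y(-1, 3)))² = (-14)² = 196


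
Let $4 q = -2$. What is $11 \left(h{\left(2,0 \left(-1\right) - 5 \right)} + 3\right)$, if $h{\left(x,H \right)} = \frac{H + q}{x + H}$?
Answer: $\frac{319}{6} \approx 53.167$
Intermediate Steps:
$q = - \frac{1}{2}$ ($q = \frac{1}{4} \left(-2\right) = - \frac{1}{2} \approx -0.5$)
$h{\left(x,H \right)} = \frac{- \frac{1}{2} + H}{H + x}$ ($h{\left(x,H \right)} = \frac{H - \frac{1}{2}}{x + H} = \frac{- \frac{1}{2} + H}{H + x}$)
$11 \left(h{\left(2,0 \left(-1\right) - 5 \right)} + 3\right) = 11 \left(\frac{- \frac{1}{2} + \left(0 \left(-1\right) - 5\right)}{\left(0 \left(-1\right) - 5\right) + 2} + 3\right) = 11 \left(\frac{- \frac{1}{2} + \left(0 - 5\right)}{\left(0 - 5\right) + 2} + 3\right) = 11 \left(\frac{- \frac{1}{2} - 5}{-5 + 2} + 3\right) = 11 \left(\frac{1}{-3} \left(- \frac{11}{2}\right) + 3\right) = 11 \left(\left(- \frac{1}{3}\right) \left(- \frac{11}{2}\right) + 3\right) = 11 \left(\frac{11}{6} + 3\right) = 11 \cdot \frac{29}{6} = \frac{319}{6}$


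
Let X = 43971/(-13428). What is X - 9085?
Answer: -40679117/4476 ≈ -9088.3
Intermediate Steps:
X = -14657/4476 (X = 43971*(-1/13428) = -14657/4476 ≈ -3.2746)
X - 9085 = -14657/4476 - 9085 = -40679117/4476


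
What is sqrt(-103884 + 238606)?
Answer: sqrt(134722) ≈ 367.04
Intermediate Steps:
sqrt(-103884 + 238606) = sqrt(134722)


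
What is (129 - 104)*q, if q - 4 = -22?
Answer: -450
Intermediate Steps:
q = -18 (q = 4 - 22 = -18)
(129 - 104)*q = (129 - 104)*(-18) = 25*(-18) = -450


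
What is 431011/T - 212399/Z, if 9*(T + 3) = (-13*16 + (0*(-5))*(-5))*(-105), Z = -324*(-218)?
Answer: 89785153727/513565272 ≈ 174.83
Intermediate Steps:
Z = 70632
T = 7271/3 (T = -3 + ((-13*16 + (0*(-5))*(-5))*(-105))/9 = -3 + ((-208 + 0*(-5))*(-105))/9 = -3 + ((-208 + 0)*(-105))/9 = -3 + (-208*(-105))/9 = -3 + (⅑)*21840 = -3 + 7280/3 = 7271/3 ≈ 2423.7)
431011/T - 212399/Z = 431011/(7271/3) - 212399/70632 = 431011*(3/7271) - 212399*1/70632 = 1293033/7271 - 212399/70632 = 89785153727/513565272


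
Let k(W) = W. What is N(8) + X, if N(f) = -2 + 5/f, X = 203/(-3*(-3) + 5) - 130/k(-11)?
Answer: 2195/88 ≈ 24.943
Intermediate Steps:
X = 579/22 (X = 203/(-3*(-3) + 5) - 130/(-11) = 203/(9 + 5) - 130*(-1/11) = 203/14 + 130/11 = 203*(1/14) + 130/11 = 29/2 + 130/11 = 579/22 ≈ 26.318)
N(8) + X = (-2 + 5/8) + 579/22 = -11/8 + 579/22 = 2195/88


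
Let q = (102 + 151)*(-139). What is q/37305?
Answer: -35167/37305 ≈ -0.94269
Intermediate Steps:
q = -35167 (q = 253*(-139) = -35167)
q/37305 = -35167/37305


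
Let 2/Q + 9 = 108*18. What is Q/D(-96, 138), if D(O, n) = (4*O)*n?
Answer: -1/51269760 ≈ -1.9505e-8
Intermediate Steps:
D(O, n) = 4*O*n
Q = 2/1935 (Q = 2/(-9 + 108*18) = 2/(-9 + 1944) = 2/1935 ≈ 0.0010336)
Q/D(-96, 138) = 2/(1935*((4*(-96)*138))) = (2/1935)/(-52992) = (2/1935)*(-1/52992) = -1/51269760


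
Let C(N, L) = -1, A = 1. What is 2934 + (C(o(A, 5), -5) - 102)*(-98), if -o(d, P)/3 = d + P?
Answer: 13028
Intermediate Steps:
o(d, P) = -3*P - 3*d (o(d, P) = -3*(d + P) = -3*(P + d) = -3*P - 3*d)
2934 + (C(o(A, 5), -5) - 102)*(-98) = 2934 + (-1 - 102)*(-98) = 2934 - 103*(-98) = 2934 + 10094 = 13028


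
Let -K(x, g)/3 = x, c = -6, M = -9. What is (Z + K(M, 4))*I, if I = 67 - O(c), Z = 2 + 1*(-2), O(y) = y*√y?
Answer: 1809 + 162*I*√6 ≈ 1809.0 + 396.82*I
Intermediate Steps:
K(x, g) = -3*x
O(y) = y^(3/2)
Z = 0 (Z = 2 - 2 = 0)
I = 67 + 6*I*√6 (I = 67 - (-6)^(3/2) = 67 - (-6)*I*√6 = 67 + 6*I*√6 ≈ 67.0 + 14.697*I)
(Z + K(M, 4))*I = (0 - 3*(-9))*(67 + 6*I*√6) = (0 + 27)*(67 + 6*I*√6) = 27*(67 + 6*I*√6) = 1809 + 162*I*√6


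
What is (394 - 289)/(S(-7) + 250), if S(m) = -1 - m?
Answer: 105/256 ≈ 0.41016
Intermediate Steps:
(394 - 289)/(S(-7) + 250) = (394 - 289)/((-1 - 1*(-7)) + 250) = 105/((-1 + 7) + 250) = 105/(6 + 250) = 105/256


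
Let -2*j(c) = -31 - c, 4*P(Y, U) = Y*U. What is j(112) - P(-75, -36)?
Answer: -1207/2 ≈ -603.50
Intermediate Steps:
P(Y, U) = U*Y/4 (P(Y, U) = (Y*U)/4 = (U*Y)/4 = U*Y/4)
j(c) = 31/2 + c/2 (j(c) = -(-31 - c)/2 = 31/2 + c/2)
j(112) - P(-75, -36) = (31/2 + (1/2)*112) - (-36)*(-75)/4 = (31/2 + 56) - 1*675 = 143/2 - 675 = -1207/2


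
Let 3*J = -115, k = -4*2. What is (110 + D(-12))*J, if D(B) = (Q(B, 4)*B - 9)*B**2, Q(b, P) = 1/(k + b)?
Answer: 126454/3 ≈ 42151.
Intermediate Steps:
k = -8
Q(b, P) = 1/(-8 + b)
J = -115/3 (J = (1/3)*(-115) = -115/3 ≈ -38.333)
D(B) = B**2*(-9 + B/(-8 + B)) (D(B) = (B/(-8 + B) - 9)*B**2 = (-9 + B/(-8 + B))*B**2 = B**2*(-9 + B/(-8 + B)))
(110 + D(-12))*J = (110 + 8*(-12)**2*(9 - 1*(-12))/(-8 - 12))*(-115/3) = (110 + 8*144*(9 + 12)/(-20))*(-115/3) = (110 + 8*144*(-1/20)*21)*(-115/3) = (110 - 6048/5)*(-115/3) = -5498/5*(-115/3) = 126454/3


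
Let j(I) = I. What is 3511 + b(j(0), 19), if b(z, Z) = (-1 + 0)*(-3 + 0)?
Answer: 3514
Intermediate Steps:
b(z, Z) = 3 (b(z, Z) = -1*(-3) = 3)
3511 + b(j(0), 19) = 3511 + 3 = 3514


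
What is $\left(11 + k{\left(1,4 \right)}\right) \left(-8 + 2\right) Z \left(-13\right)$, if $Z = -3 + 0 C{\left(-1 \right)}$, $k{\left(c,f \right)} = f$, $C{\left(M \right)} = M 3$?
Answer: $-3510$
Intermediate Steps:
$C{\left(M \right)} = 3 M$
$Z = -3$ ($Z = -3 + 0 \cdot 3 \left(-1\right) = -3 + 0 \left(-3\right) = -3 + 0 = -3$)
$\left(11 + k{\left(1,4 \right)}\right) \left(-8 + 2\right) Z \left(-13\right) = \left(11 + 4\right) \left(-8 + 2\right) \left(-3\right) \left(-13\right) = 15 \left(-6\right) \left(-3\right) \left(-13\right) = \left(-90\right) \left(-3\right) \left(-13\right) = 270 \left(-13\right) = -3510$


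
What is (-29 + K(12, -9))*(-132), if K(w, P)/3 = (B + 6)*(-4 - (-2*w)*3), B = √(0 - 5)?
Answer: -157740 - 26928*I*√5 ≈ -1.5774e+5 - 60213.0*I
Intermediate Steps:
B = I*√5 (B = √(-5) = I*√5 ≈ 2.2361*I)
K(w, P) = 3*(-4 + 6*w)*(6 + I*√5) (K(w, P) = 3*((I*√5 + 6)*(-4 - (-2*w)*3)) = 3*((6 + I*√5)*(-4 - (-6)*w)) = 3*((6 + I*√5)*(-4 + 6*w)) = 3*((-4 + 6*w)*(6 + I*√5)) = 3*(-4 + 6*w)*(6 + I*√5))
(-29 + K(12, -9))*(-132) = (-29 + (-72 + 108*12 - 12*I*√5 + 18*I*12*√5))*(-132) = (-29 + (-72 + 1296 - 12*I*√5 + 216*I*√5))*(-132) = (-29 + (1224 + 204*I*√5))*(-132) = (1195 + 204*I*√5)*(-132) = -157740 - 26928*I*√5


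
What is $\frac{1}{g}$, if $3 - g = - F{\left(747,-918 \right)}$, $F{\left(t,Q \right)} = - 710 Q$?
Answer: $\frac{1}{651783} \approx 1.5343 \cdot 10^{-6}$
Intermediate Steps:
$g = 651783$ ($g = 3 - - \left(-710\right) \left(-918\right) = 3 - \left(-1\right) 651780 = 3 - -651780 = 3 + 651780 = 651783$)
$\frac{1}{g} = \frac{1}{651783}$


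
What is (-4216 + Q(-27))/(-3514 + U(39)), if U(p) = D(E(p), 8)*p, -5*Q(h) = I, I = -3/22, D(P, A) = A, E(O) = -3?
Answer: 463757/352220 ≈ 1.3167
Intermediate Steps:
I = -3/22 (I = -3*1/22 = -3/22 ≈ -0.13636)
Q(h) = 3/110 (Q(h) = -1/5*(-3/22) = 3/110)
U(p) = 8*p
(-4216 + Q(-27))/(-3514 + U(39)) = (-4216 + 3/110)/(-3514 + 8*39) = -463757/(110*(-3514 + 312)) = -463757/110/(-3202) = -463757/110*(-1/3202) = 463757/352220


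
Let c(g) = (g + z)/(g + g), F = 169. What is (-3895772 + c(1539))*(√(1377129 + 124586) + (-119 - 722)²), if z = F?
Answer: -4240568485001374/1539 - 5995592254*√1501715/1539 ≈ -2.7602e+12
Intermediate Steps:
z = 169
c(g) = (169 + g)/(2*g) (c(g) = (g + 169)/(g + g) = (169 + g)/((2*g)) = (169 + g)*(1/(2*g)) = (169 + g)/(2*g))
(-3895772 + c(1539))*(√(1377129 + 124586) + (-119 - 722)²) = (-3895772 + (½)*(169 + 1539)/1539)*(√(1377129 + 124586) + (-119 - 722)²) = (-3895772 + (½)*(1/1539)*1708)*(√1501715 + (-841)²) = (-3895772 + 854/1539)*(√1501715 + 707281) = -5995592254*(707281 + √1501715)/1539 = -4240568485001374/1539 - 5995592254*√1501715/1539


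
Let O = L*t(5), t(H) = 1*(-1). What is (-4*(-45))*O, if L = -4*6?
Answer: 4320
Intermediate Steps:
L = -24
t(H) = -1
O = 24 (O = -24*(-1) = 24)
(-4*(-45))*O = -4*(-45)*24 = 180*24 = 4320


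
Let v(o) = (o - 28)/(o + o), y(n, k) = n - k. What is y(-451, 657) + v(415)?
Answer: -919253/830 ≈ -1107.5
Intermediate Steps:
v(o) = (-28 + o)/(2*o) (v(o) = (-28 + o)/((2*o)) = (-28 + o)*(1/(2*o)) = (-28 + o)/(2*o))
y(-451, 657) + v(415) = (-451 - 1*657) + (½)*(-28 + 415)/415 = (-451 - 657) + (½)*(1/415)*387 = -1108 + 387/830 = -919253/830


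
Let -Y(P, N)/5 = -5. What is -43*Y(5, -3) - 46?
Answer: -1121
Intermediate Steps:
Y(P, N) = 25 (Y(P, N) = -5*(-5) = 25)
-43*Y(5, -3) - 46 = -43*25 - 46 = -1075 - 46 = -1121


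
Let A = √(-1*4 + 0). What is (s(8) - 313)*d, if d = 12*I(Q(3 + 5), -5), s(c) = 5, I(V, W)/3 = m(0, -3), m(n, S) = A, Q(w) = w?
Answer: -22176*I ≈ -22176.0*I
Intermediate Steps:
A = 2*I (A = √(-4 + 0) = √(-4) = 2*I ≈ 2.0*I)
m(n, S) = 2*I
I(V, W) = 6*I (I(V, W) = 3*(2*I) = 6*I)
d = 72*I (d = 12*(6*I) = 72*I ≈ 72.0*I)
(s(8) - 313)*d = (5 - 313)*(72*I) = -22176*I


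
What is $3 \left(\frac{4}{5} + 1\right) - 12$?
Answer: $- \frac{33}{5} \approx -6.6$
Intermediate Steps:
$3 \left(\frac{4}{5} + 1\right) - 12 = 3 \cdot \frac{9}{5} - 12 = \frac{27}{5} - 12 = - \frac{33}{5}$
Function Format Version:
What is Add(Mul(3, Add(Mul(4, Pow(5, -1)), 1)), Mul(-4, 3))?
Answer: Rational(-33, 5) ≈ -6.6000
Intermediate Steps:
Add(Mul(3, Add(Mul(4, Pow(5, -1)), 1)), Mul(-4, 3)) = Add(Mul(3, Add(Mul(4, Rational(1, 5)), 1)), -12) = Add(Mul(3, Add(Rational(4, 5), 1)), -12) = Add(Mul(3, Rational(9, 5)), -12) = Add(Rational(27, 5), -12) = Rational(-33, 5)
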